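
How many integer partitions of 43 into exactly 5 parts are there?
p(43, 5 parts) = 1469

Partitions of n into exactly k parts are in bijection with partitions of n − k into at most k parts (subtract 1 from each part). So p(43, exactly 5) = p(38, parts ≤ 5). Computing via the recurrence p(m, j) = p(m, j−1) + p(m−j, j) gives 1469.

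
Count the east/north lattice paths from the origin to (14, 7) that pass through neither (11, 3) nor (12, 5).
Number of paths = 72964

Inclusion–exclusion. Total paths: C(21, 14) = 116280. Through P₁: C(14, 11)·C(7, 3) = 12740. Through P₂: C(17, 12)·C(4, 2) = 37128. Since P₁ is strictly southwest of P₂, a monotone path through both must visit P₁ then P₂; paths through both = C(14, 11)·C(3, 1)·C(4, 2) = 6552. Avoid both = 116280 − 12740 − 37128 + 6552 = 72964.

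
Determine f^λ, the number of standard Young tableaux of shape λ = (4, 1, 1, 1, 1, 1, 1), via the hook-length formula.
# SYT of shape (4, 1, 1, 1, 1, 1, 1) = 84

Hook-length formula: f^λ = n! / Π hook(c), product over all cells c of the Young diagram. For λ = (4, 1, 1, 1, 1, 1, 1), n = 10 boxes. Hook lengths by row (left-to-right, top-to-bottom): [10, 3, 2, 1]; [6]; [5]; [4]; [3]; [2]; [1]. Product of hooks = 43200. So f^λ = 10! / 43200 = 3628800 / 43200 = 84.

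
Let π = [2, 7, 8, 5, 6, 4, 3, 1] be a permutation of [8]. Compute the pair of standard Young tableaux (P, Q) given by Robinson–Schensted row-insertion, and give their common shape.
P = [1, 3, 6] / [2, 8] / [4] / [5] / [7];  Q = [1, 2, 3] / [4, 5] / [6] / [7] / [8];  common shape = (3, 2, 1, 1, 1)

Row-insert the values π_1, π_2, … into P one at a time, bumping the leftmost entry strictly greater than the inserted value down to the next row. The recording tableau Q records, in position (i, j), the step at which that cell was added to P.
  Insert 2 (step 1): P = [2];  Q = [1]
  Insert 7 (step 2): P = [2, 7];  Q = [1, 2]
  Insert 8 (step 3): P = [2, 7, 8];  Q = [1, 2, 3]
  Insert 5 (step 4): P = [2, 5, 8] / [7];  Q = [1, 2, 3] / [4]
  Insert 6 (step 5): P = [2, 5, 6] / [7, 8];  Q = [1, 2, 3] / [4, 5]
  Insert 4 (step 6): P = [2, 4, 6] / [5, 8] / [7];  Q = [1, 2, 3] / [4, 5] / [6]
  Insert 3 (step 7): P = [2, 3, 6] / [4, 8] / [5] / [7];  Q = [1, 2, 3] / [4, 5] / [6] / [7]
  Insert 1 (step 8): P = [1, 3, 6] / [2, 8] / [4] / [5] / [7];  Q = [1, 2, 3] / [4, 5] / [6] / [7] / [8]
Final shape: (3, 2, 1, 1, 1).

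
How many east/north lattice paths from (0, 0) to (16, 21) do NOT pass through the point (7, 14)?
Number of paths = 11545531470

Total paths from (0, 0) to (16, 21): C(37, 16) = 12875774670. Paths through (7, 14): (paths (0, 0) → (7, 14)) × (paths (7, 14) → (16, 21)) = C(21, 7) · C(16, 9) = 116280 · 11440 = 1330243200. Avoidance count = 12875774670 − 1330243200 = 11545531470.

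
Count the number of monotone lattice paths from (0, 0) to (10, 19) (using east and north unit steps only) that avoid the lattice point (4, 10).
Number of paths = 15020005

Total paths from (0, 0) to (10, 19): C(29, 10) = 20030010. Paths through (4, 10): (paths (0, 0) → (4, 10)) × (paths (4, 10) → (10, 19)) = C(14, 4) · C(15, 6) = 1001 · 5005 = 5010005. Avoidance count = 20030010 − 5010005 = 15020005.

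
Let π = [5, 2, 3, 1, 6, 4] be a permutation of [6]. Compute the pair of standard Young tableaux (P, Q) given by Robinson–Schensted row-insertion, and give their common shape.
P = [1, 3, 4] / [2, 6] / [5];  Q = [1, 3, 5] / [2, 6] / [4];  common shape = (3, 2, 1)

Row-insert the values π_1, π_2, … into P one at a time, bumping the leftmost entry strictly greater than the inserted value down to the next row. The recording tableau Q records, in position (i, j), the step at which that cell was added to P.
  Insert 5 (step 1): P = [5];  Q = [1]
  Insert 2 (step 2): P = [2] / [5];  Q = [1] / [2]
  Insert 3 (step 3): P = [2, 3] / [5];  Q = [1, 3] / [2]
  Insert 1 (step 4): P = [1, 3] / [2] / [5];  Q = [1, 3] / [2] / [4]
  Insert 6 (step 5): P = [1, 3, 6] / [2] / [5];  Q = [1, 3, 5] / [2] / [4]
  Insert 4 (step 6): P = [1, 3, 4] / [2, 6] / [5];  Q = [1, 3, 5] / [2, 6] / [4]
Final shape: (3, 2, 1).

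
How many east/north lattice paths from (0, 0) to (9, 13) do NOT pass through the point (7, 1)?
Number of paths = 496692

Total paths from (0, 0) to (9, 13): C(22, 9) = 497420. Paths through (7, 1): (paths (0, 0) → (7, 1)) × (paths (7, 1) → (9, 13)) = C(8, 7) · C(14, 2) = 8 · 91 = 728. Avoidance count = 497420 − 728 = 496692.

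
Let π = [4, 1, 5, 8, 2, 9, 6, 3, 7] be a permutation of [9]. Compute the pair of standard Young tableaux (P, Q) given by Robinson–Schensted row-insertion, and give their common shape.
P = [1, 2, 3, 7] / [4, 5, 6, 9] / [8];  Q = [1, 3, 4, 6] / [2, 5, 7, 9] / [8];  common shape = (4, 4, 1)

Row-insert the values π_1, π_2, … into P one at a time, bumping the leftmost entry strictly greater than the inserted value down to the next row. The recording tableau Q records, in position (i, j), the step at which that cell was added to P.
  Insert 4 (step 1): P = [4];  Q = [1]
  Insert 1 (step 2): P = [1] / [4];  Q = [1] / [2]
  Insert 5 (step 3): P = [1, 5] / [4];  Q = [1, 3] / [2]
  Insert 8 (step 4): P = [1, 5, 8] / [4];  Q = [1, 3, 4] / [2]
  Insert 2 (step 5): P = [1, 2, 8] / [4, 5];  Q = [1, 3, 4] / [2, 5]
  Insert 9 (step 6): P = [1, 2, 8, 9] / [4, 5];  Q = [1, 3, 4, 6] / [2, 5]
  Insert 6 (step 7): P = [1, 2, 6, 9] / [4, 5, 8];  Q = [1, 3, 4, 6] / [2, 5, 7]
  Insert 3 (step 8): P = [1, 2, 3, 9] / [4, 5, 6] / [8];  Q = [1, 3, 4, 6] / [2, 5, 7] / [8]
  Insert 7 (step 9): P = [1, 2, 3, 7] / [4, 5, 6, 9] / [8];  Q = [1, 3, 4, 6] / [2, 5, 7, 9] / [8]
Final shape: (4, 4, 1).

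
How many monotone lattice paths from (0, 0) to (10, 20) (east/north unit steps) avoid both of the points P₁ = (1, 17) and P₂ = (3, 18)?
Number of paths = 29995119

Inclusion–exclusion. Total paths: C(30, 10) = 30045015. Through P₁: C(18, 1)·C(12, 9) = 3960. Through P₂: C(21, 3)·C(9, 7) = 47880. Since P₁ is strictly southwest of P₂, a monotone path through both must visit P₁ then P₂; paths through both = C(18, 1)·C(3, 2)·C(9, 7) = 1944. Avoid both = 30045015 − 3960 − 47880 + 1944 = 29995119.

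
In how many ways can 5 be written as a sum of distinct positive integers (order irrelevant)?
q(5) = 3

List partitions of 5 into distinct parts: 5, 4+1, 3+2. There are q(5) = 3. (Euler: this equals the number of odd-part partitions of 5.)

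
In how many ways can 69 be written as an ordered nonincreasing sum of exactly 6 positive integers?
p(69, 6 parts) = 24473

Partitions of n into exactly k parts are in bijection with partitions of n − k into at most k parts (subtract 1 from each part). So p(69, exactly 6) = p(63, parts ≤ 6). Computing via the recurrence p(m, j) = p(m, j−1) + p(m−j, j) gives 24473.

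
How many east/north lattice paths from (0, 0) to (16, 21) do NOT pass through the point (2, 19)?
Number of paths = 12875749470

Total paths from (0, 0) to (16, 21): C(37, 16) = 12875774670. Paths through (2, 19): (paths (0, 0) → (2, 19)) × (paths (2, 19) → (16, 21)) = C(21, 2) · C(16, 14) = 210 · 120 = 25200. Avoidance count = 12875774670 − 25200 = 12875749470.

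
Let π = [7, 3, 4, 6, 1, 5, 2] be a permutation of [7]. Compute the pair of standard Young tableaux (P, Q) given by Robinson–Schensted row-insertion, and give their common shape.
P = [1, 2, 5] / [3, 4] / [6] / [7];  Q = [1, 3, 4] / [2, 6] / [5] / [7];  common shape = (3, 2, 1, 1)

Row-insert the values π_1, π_2, … into P one at a time, bumping the leftmost entry strictly greater than the inserted value down to the next row. The recording tableau Q records, in position (i, j), the step at which that cell was added to P.
  Insert 7 (step 1): P = [7];  Q = [1]
  Insert 3 (step 2): P = [3] / [7];  Q = [1] / [2]
  Insert 4 (step 3): P = [3, 4] / [7];  Q = [1, 3] / [2]
  Insert 6 (step 4): P = [3, 4, 6] / [7];  Q = [1, 3, 4] / [2]
  Insert 1 (step 5): P = [1, 4, 6] / [3] / [7];  Q = [1, 3, 4] / [2] / [5]
  Insert 5 (step 6): P = [1, 4, 5] / [3, 6] / [7];  Q = [1, 3, 4] / [2, 6] / [5]
  Insert 2 (step 7): P = [1, 2, 5] / [3, 4] / [6] / [7];  Q = [1, 3, 4] / [2, 6] / [5] / [7]
Final shape: (3, 2, 1, 1).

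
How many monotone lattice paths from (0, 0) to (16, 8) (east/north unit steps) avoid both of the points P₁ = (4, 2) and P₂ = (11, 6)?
Number of paths = 301065

Inclusion–exclusion. Total paths: C(24, 16) = 735471. Through P₁: C(6, 4)·C(18, 12) = 278460. Through P₂: C(17, 11)·C(7, 5) = 259896. Since P₁ is strictly southwest of P₂, a monotone path through both must visit P₁ then P₂; paths through both = C(6, 4)·C(11, 7)·C(7, 5) = 103950. Avoid both = 735471 − 278460 − 259896 + 103950 = 301065.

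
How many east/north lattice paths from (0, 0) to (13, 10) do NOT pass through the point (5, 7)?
Number of paths = 1013386

Total paths from (0, 0) to (13, 10): C(23, 13) = 1144066. Paths through (5, 7): (paths (0, 0) → (5, 7)) × (paths (5, 7) → (13, 10)) = C(12, 5) · C(11, 8) = 792 · 165 = 130680. Avoidance count = 1144066 − 130680 = 1013386.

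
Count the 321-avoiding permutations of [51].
C_51 = 7684785670514316385230816156

These 321-avoiding permutations are counted by the Catalan number C_n = (1/(n + 1)) · C(2n, n). For n = 51: C_51 = (1/52) · C(102, 51) = 399608854866744452032002440112/52 = 7684785670514316385230816156.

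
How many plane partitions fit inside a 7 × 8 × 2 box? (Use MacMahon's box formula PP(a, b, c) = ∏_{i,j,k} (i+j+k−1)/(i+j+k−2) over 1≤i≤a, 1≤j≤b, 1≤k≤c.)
PP(7, 8, 2) = 9202050

Evaluate the triple product over i = 1..7, j = 1..8, k = 1..2. The factors are (2/1) · (3/2) · (3/2) · (4/3) · (4/3) · (5/4) · (5/4) · (6/5) · … (112 factors total). The numerators and denominators telescope so the product is an integer; carrying out the multiplication exactly gives PP(7, 8, 2) = 9202050.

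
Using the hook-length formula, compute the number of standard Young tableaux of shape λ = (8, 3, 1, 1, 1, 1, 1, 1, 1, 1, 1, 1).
# SYT of shape (8, 3, 1, 1, 1, 1, 1, 1, 1, 1, 1, 1) = 4241160

Hook-length formula: f^λ = n! / Π hook(c), product over all cells c of the Young diagram. For λ = (8, 3, 1, 1, 1, 1, 1, 1, 1, 1, 1, 1), n = 21 boxes. Hook lengths by row (left-to-right, top-to-bottom): [19, 8, 7, 5, 4, 3, 2, 1]; [13, 2, 1]; [10]; [9]; [8]; [7]; [6]; [5]; [4]; [3]; [2]; [1]. Product of hooks = 12046454784000. So f^λ = 21! / 12046454784000 = 51090942171709440000 / 12046454784000 = 4241160.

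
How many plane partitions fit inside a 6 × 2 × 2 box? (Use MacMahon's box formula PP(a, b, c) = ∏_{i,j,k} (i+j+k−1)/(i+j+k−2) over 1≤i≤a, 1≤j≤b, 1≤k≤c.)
PP(6, 2, 2) = 336

Evaluate the triple product over i = 1..6, j = 1..2, k = 1..2. The factors are (2/1) · (3/2) · (3/2) · (4/3) · (3/2) · (4/3) · (4/3) · (5/4) · … (24 factors total). The numerators and denominators telescope so the product is an integer; carrying out the multiplication exactly gives PP(6, 2, 2) = 336.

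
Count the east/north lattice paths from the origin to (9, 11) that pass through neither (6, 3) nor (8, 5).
Number of paths = 148619

Inclusion–exclusion. Total paths: C(20, 9) = 167960. Through P₁: C(9, 6)·C(11, 3) = 13860. Through P₂: C(13, 8)·C(7, 1) = 9009. Since P₁ is strictly southwest of P₂, a monotone path through both must visit P₁ then P₂; paths through both = C(9, 6)·C(4, 2)·C(7, 1) = 3528. Avoid both = 167960 − 13860 − 9009 + 3528 = 148619.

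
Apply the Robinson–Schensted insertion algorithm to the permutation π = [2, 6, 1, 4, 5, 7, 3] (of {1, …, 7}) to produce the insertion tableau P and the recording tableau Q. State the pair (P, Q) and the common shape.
P = [1, 3, 5, 7] / [2, 4] / [6];  Q = [1, 2, 5, 6] / [3, 4] / [7];  common shape = (4, 2, 1)

Row-insert the values π_1, π_2, … into P one at a time, bumping the leftmost entry strictly greater than the inserted value down to the next row. The recording tableau Q records, in position (i, j), the step at which that cell was added to P.
  Insert 2 (step 1): P = [2];  Q = [1]
  Insert 6 (step 2): P = [2, 6];  Q = [1, 2]
  Insert 1 (step 3): P = [1, 6] / [2];  Q = [1, 2] / [3]
  Insert 4 (step 4): P = [1, 4] / [2, 6];  Q = [1, 2] / [3, 4]
  Insert 5 (step 5): P = [1, 4, 5] / [2, 6];  Q = [1, 2, 5] / [3, 4]
  Insert 7 (step 6): P = [1, 4, 5, 7] / [2, 6];  Q = [1, 2, 5, 6] / [3, 4]
  Insert 3 (step 7): P = [1, 3, 5, 7] / [2, 4] / [6];  Q = [1, 2, 5, 6] / [3, 4] / [7]
Final shape: (4, 2, 1).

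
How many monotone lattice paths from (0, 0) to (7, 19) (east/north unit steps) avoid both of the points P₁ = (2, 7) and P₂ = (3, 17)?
Number of paths = 423872

Inclusion–exclusion. Total paths: C(26, 7) = 657800. Through P₁: C(9, 2)·C(17, 5) = 222768. Through P₂: C(20, 3)·C(6, 4) = 17100. Since P₁ is strictly southwest of P₂, a monotone path through both must visit P₁ then P₂; paths through both = C(9, 2)·C(11, 1)·C(6, 4) = 5940. Avoid both = 657800 − 222768 − 17100 + 5940 = 423872.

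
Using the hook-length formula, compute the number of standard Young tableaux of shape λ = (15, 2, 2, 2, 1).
# SYT of shape (15, 2, 2, 2, 1) = 1552320

Hook-length formula: f^λ = n! / Π hook(c), product over all cells c of the Young diagram. For λ = (15, 2, 2, 2, 1), n = 22 boxes. Hook lengths by row (left-to-right, top-to-bottom): [19, 17, 13, 12, 11, 10, 9, 8, 7, 6, 5, 4, 3, 2, 1]; [5, 3]; [4, 2]; [3, 1]; [1]. Product of hooks = 724077978624000. So f^λ = 22! / 724077978624000 = 1124000727777607680000 / 724077978624000 = 1552320.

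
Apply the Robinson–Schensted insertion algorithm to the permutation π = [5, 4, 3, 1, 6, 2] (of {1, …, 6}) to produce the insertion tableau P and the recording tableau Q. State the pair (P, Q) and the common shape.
P = [1, 2] / [3, 6] / [4] / [5];  Q = [1, 5] / [2, 6] / [3] / [4];  common shape = (2, 2, 1, 1)

Row-insert the values π_1, π_2, … into P one at a time, bumping the leftmost entry strictly greater than the inserted value down to the next row. The recording tableau Q records, in position (i, j), the step at which that cell was added to P.
  Insert 5 (step 1): P = [5];  Q = [1]
  Insert 4 (step 2): P = [4] / [5];  Q = [1] / [2]
  Insert 3 (step 3): P = [3] / [4] / [5];  Q = [1] / [2] / [3]
  Insert 1 (step 4): P = [1] / [3] / [4] / [5];  Q = [1] / [2] / [3] / [4]
  Insert 6 (step 5): P = [1, 6] / [3] / [4] / [5];  Q = [1, 5] / [2] / [3] / [4]
  Insert 2 (step 6): P = [1, 2] / [3, 6] / [4] / [5];  Q = [1, 5] / [2, 6] / [3] / [4]
Final shape: (2, 2, 1, 1).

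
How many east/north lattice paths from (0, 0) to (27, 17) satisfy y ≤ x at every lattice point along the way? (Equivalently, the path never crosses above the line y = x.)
Number of paths = 269638992062

By the reflection principle (André's argument), the number of monotone paths to (27, 17) with n ≤ m that never go above y = x is C(44, 27) − C(44, 28) = 686353797976 − 416714805914 = 269638992062.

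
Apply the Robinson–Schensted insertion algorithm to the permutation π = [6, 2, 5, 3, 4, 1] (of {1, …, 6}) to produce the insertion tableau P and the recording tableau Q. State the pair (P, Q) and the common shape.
P = [1, 3, 4] / [2] / [5] / [6];  Q = [1, 3, 5] / [2] / [4] / [6];  common shape = (3, 1, 1, 1)

Row-insert the values π_1, π_2, … into P one at a time, bumping the leftmost entry strictly greater than the inserted value down to the next row. The recording tableau Q records, in position (i, j), the step at which that cell was added to P.
  Insert 6 (step 1): P = [6];  Q = [1]
  Insert 2 (step 2): P = [2] / [6];  Q = [1] / [2]
  Insert 5 (step 3): P = [2, 5] / [6];  Q = [1, 3] / [2]
  Insert 3 (step 4): P = [2, 3] / [5] / [6];  Q = [1, 3] / [2] / [4]
  Insert 4 (step 5): P = [2, 3, 4] / [5] / [6];  Q = [1, 3, 5] / [2] / [4]
  Insert 1 (step 6): P = [1, 3, 4] / [2] / [5] / [6];  Q = [1, 3, 5] / [2] / [4] / [6]
Final shape: (3, 1, 1, 1).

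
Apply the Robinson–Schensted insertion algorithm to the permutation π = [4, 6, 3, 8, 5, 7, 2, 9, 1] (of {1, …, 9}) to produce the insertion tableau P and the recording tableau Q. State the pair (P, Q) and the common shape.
P = [1, 5, 7, 9] / [2, 6, 8] / [3] / [4];  Q = [1, 2, 4, 8] / [3, 5, 6] / [7] / [9];  common shape = (4, 3, 1, 1)

Row-insert the values π_1, π_2, … into P one at a time, bumping the leftmost entry strictly greater than the inserted value down to the next row. The recording tableau Q records, in position (i, j), the step at which that cell was added to P.
  Insert 4 (step 1): P = [4];  Q = [1]
  Insert 6 (step 2): P = [4, 6];  Q = [1, 2]
  Insert 3 (step 3): P = [3, 6] / [4];  Q = [1, 2] / [3]
  Insert 8 (step 4): P = [3, 6, 8] / [4];  Q = [1, 2, 4] / [3]
  Insert 5 (step 5): P = [3, 5, 8] / [4, 6];  Q = [1, 2, 4] / [3, 5]
  Insert 7 (step 6): P = [3, 5, 7] / [4, 6, 8];  Q = [1, 2, 4] / [3, 5, 6]
  Insert 2 (step 7): P = [2, 5, 7] / [3, 6, 8] / [4];  Q = [1, 2, 4] / [3, 5, 6] / [7]
  Insert 9 (step 8): P = [2, 5, 7, 9] / [3, 6, 8] / [4];  Q = [1, 2, 4, 8] / [3, 5, 6] / [7]
  Insert 1 (step 9): P = [1, 5, 7, 9] / [2, 6, 8] / [3] / [4];  Q = [1, 2, 4, 8] / [3, 5, 6] / [7] / [9]
Final shape: (4, 3, 1, 1).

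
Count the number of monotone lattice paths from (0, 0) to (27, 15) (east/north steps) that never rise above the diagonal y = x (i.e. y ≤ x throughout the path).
Number of paths = 45812198536

By the reflection principle (André's argument), the number of monotone paths to (27, 15) with n ≤ m that never go above y = x is C(42, 27) − C(42, 28) = 98672427616 − 52860229080 = 45812198536.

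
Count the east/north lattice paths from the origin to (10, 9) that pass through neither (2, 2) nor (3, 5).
Number of paths = 43208

Inclusion–exclusion. Total paths: C(19, 10) = 92378. Through P₁: C(4, 2)·C(15, 8) = 38610. Through P₂: C(8, 3)·C(11, 7) = 18480. Since P₁ is strictly southwest of P₂, a monotone path through both must visit P₁ then P₂; paths through both = C(4, 2)·C(4, 1)·C(11, 7) = 7920. Avoid both = 92378 − 38610 − 18480 + 7920 = 43208.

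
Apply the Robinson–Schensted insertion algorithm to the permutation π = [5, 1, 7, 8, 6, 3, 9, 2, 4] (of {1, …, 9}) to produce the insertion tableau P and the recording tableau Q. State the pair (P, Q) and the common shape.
P = [1, 2, 4, 9] / [3, 6, 8] / [5] / [7];  Q = [1, 3, 4, 7] / [2, 5, 9] / [6] / [8];  common shape = (4, 3, 1, 1)

Row-insert the values π_1, π_2, … into P one at a time, bumping the leftmost entry strictly greater than the inserted value down to the next row. The recording tableau Q records, in position (i, j), the step at which that cell was added to P.
  Insert 5 (step 1): P = [5];  Q = [1]
  Insert 1 (step 2): P = [1] / [5];  Q = [1] / [2]
  Insert 7 (step 3): P = [1, 7] / [5];  Q = [1, 3] / [2]
  Insert 8 (step 4): P = [1, 7, 8] / [5];  Q = [1, 3, 4] / [2]
  Insert 6 (step 5): P = [1, 6, 8] / [5, 7];  Q = [1, 3, 4] / [2, 5]
  Insert 3 (step 6): P = [1, 3, 8] / [5, 6] / [7];  Q = [1, 3, 4] / [2, 5] / [6]
  Insert 9 (step 7): P = [1, 3, 8, 9] / [5, 6] / [7];  Q = [1, 3, 4, 7] / [2, 5] / [6]
  Insert 2 (step 8): P = [1, 2, 8, 9] / [3, 6] / [5] / [7];  Q = [1, 3, 4, 7] / [2, 5] / [6] / [8]
  Insert 4 (step 9): P = [1, 2, 4, 9] / [3, 6, 8] / [5] / [7];  Q = [1, 3, 4, 7] / [2, 5, 9] / [6] / [8]
Final shape: (4, 3, 1, 1).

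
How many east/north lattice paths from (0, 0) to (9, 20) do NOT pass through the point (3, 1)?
Number of paths = 9306605

Total paths from (0, 0) to (9, 20): C(29, 9) = 10015005. Paths through (3, 1): (paths (0, 0) → (3, 1)) × (paths (3, 1) → (9, 20)) = C(4, 3) · C(25, 6) = 4 · 177100 = 708400. Avoidance count = 10015005 − 708400 = 9306605.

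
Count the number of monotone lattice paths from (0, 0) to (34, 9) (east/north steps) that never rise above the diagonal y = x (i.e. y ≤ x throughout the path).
Number of paths = 418913482

By the reflection principle (André's argument), the number of monotone paths to (34, 9) with n ≤ m that never go above y = x is C(43, 34) − C(43, 35) = 563921995 − 145008513 = 418913482.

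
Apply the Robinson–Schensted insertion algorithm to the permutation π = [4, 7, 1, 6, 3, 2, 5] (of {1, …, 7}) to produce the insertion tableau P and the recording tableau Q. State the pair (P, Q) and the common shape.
P = [1, 2, 5] / [3, 6] / [4] / [7];  Q = [1, 2, 7] / [3, 4] / [5] / [6];  common shape = (3, 2, 1, 1)

Row-insert the values π_1, π_2, … into P one at a time, bumping the leftmost entry strictly greater than the inserted value down to the next row. The recording tableau Q records, in position (i, j), the step at which that cell was added to P.
  Insert 4 (step 1): P = [4];  Q = [1]
  Insert 7 (step 2): P = [4, 7];  Q = [1, 2]
  Insert 1 (step 3): P = [1, 7] / [4];  Q = [1, 2] / [3]
  Insert 6 (step 4): P = [1, 6] / [4, 7];  Q = [1, 2] / [3, 4]
  Insert 3 (step 5): P = [1, 3] / [4, 6] / [7];  Q = [1, 2] / [3, 4] / [5]
  Insert 2 (step 6): P = [1, 2] / [3, 6] / [4] / [7];  Q = [1, 2] / [3, 4] / [5] / [6]
  Insert 5 (step 7): P = [1, 2, 5] / [3, 6] / [4] / [7];  Q = [1, 2, 7] / [3, 4] / [5] / [6]
Final shape: (3, 2, 1, 1).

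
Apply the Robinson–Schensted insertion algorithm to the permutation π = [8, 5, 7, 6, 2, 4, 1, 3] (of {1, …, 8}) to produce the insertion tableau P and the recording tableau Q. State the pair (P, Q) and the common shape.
P = [1, 3] / [2, 4] / [5, 6] / [7] / [8];  Q = [1, 3] / [2, 6] / [4, 8] / [5] / [7];  common shape = (2, 2, 2, 1, 1)

Row-insert the values π_1, π_2, … into P one at a time, bumping the leftmost entry strictly greater than the inserted value down to the next row. The recording tableau Q records, in position (i, j), the step at which that cell was added to P.
  Insert 8 (step 1): P = [8];  Q = [1]
  Insert 5 (step 2): P = [5] / [8];  Q = [1] / [2]
  Insert 7 (step 3): P = [5, 7] / [8];  Q = [1, 3] / [2]
  Insert 6 (step 4): P = [5, 6] / [7] / [8];  Q = [1, 3] / [2] / [4]
  Insert 2 (step 5): P = [2, 6] / [5] / [7] / [8];  Q = [1, 3] / [2] / [4] / [5]
  Insert 4 (step 6): P = [2, 4] / [5, 6] / [7] / [8];  Q = [1, 3] / [2, 6] / [4] / [5]
  Insert 1 (step 7): P = [1, 4] / [2, 6] / [5] / [7] / [8];  Q = [1, 3] / [2, 6] / [4] / [5] / [7]
  Insert 3 (step 8): P = [1, 3] / [2, 4] / [5, 6] / [7] / [8];  Q = [1, 3] / [2, 6] / [4, 8] / [5] / [7]
Final shape: (2, 2, 2, 1, 1).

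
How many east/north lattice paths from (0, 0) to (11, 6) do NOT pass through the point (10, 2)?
Number of paths = 12046

Total paths from (0, 0) to (11, 6): C(17, 11) = 12376. Paths through (10, 2): (paths (0, 0) → (10, 2)) × (paths (10, 2) → (11, 6)) = C(12, 10) · C(5, 1) = 66 · 5 = 330. Avoidance count = 12376 − 330 = 12046.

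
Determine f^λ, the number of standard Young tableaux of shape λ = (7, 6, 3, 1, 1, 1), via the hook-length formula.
# SYT of shape (7, 6, 3, 1, 1, 1) = 23279256

Hook-length formula: f^λ = n! / Π hook(c), product over all cells c of the Young diagram. For λ = (7, 6, 3, 1, 1, 1), n = 19 boxes. Hook lengths by row (left-to-right, top-to-bottom): [12, 8, 7, 5, 4, 3, 1]; [10, 6, 5, 3, 2, 1]; [6, 2, 1]; [3]; [2]; [1]. Product of hooks = 5225472000. So f^λ = 19! / 5225472000 = 121645100408832000 / 5225472000 = 23279256.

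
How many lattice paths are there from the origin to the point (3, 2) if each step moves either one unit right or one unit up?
Number of paths = 10

A monotone lattice path from (0, 0) to (3, 2) consists of 3 east steps and 2 north steps in some order, so it is determined by which 3 of the 5 steps are east. The count is C(5, 3) = 10.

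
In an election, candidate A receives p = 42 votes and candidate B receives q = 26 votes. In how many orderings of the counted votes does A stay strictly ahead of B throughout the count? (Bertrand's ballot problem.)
Strict-lead orderings = 1029844687002892992

Total orderings of the 68 votes with 42 for A: C(68, 42) = 4376839919762295216. By the Bertrand ballot formula (Cycle Lemma / reflection principle), the number of orderings in which A is strictly ahead of B throughout is (p − q)/(p + q) · C(p + q, p) = (42 − 26)/(42 + 26) · 4376839919762295216 = 1029844687002892992.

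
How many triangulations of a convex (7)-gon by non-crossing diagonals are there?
C_5 = 42

These polygon triangulations are counted by the Catalan number C_n = (1/(n + 1)) · C(2n, n). For n = 5: C_5 = (1/6) · C(10, 5) = 252/6 = 42.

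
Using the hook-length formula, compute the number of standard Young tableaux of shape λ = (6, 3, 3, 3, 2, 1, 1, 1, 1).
# SYT of shape (6, 3, 3, 3, 2, 1, 1, 1, 1) = 258658400

Hook-length formula: f^λ = n! / Π hook(c), product over all cells c of the Young diagram. For λ = (6, 3, 3, 3, 2, 1, 1, 1, 1), n = 21 boxes. Hook lengths by row (left-to-right, top-to-bottom): [14, 9, 7, 3, 2, 1]; [10, 5, 3]; [9, 4, 2]; [8, 3, 1]; [6, 1]; [4]; [3]; [2]; [1]. Product of hooks = 197522841600. So f^λ = 21! / 197522841600 = 51090942171709440000 / 197522841600 = 258658400.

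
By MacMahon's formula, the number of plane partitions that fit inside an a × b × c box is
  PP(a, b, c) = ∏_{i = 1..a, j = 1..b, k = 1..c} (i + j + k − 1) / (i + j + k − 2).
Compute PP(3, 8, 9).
PP(3, 8, 9) = 198520691512

Evaluate the triple product over i = 1..3, j = 1..8, k = 1..9. The factors are (2/1) · (3/2) · (4/3) · (5/4) · (6/5) · (7/6) · (8/7) · (9/8) · … (216 factors total). The numerators and denominators telescope so the product is an integer; carrying out the multiplication exactly gives PP(3, 8, 9) = 198520691512.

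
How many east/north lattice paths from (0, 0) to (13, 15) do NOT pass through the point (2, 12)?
Number of paths = 37409036

Total paths from (0, 0) to (13, 15): C(28, 13) = 37442160. Paths through (2, 12): (paths (0, 0) → (2, 12)) × (paths (2, 12) → (13, 15)) = C(14, 2) · C(14, 11) = 91 · 364 = 33124. Avoidance count = 37442160 − 33124 = 37409036.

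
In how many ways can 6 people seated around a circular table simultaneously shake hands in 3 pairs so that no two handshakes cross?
C_3 = 5

These noncrossing handshakes are counted by the Catalan number C_n = (1/(n + 1)) · C(2n, n). For n = 3: C_3 = (1/4) · C(6, 3) = 20/4 = 5.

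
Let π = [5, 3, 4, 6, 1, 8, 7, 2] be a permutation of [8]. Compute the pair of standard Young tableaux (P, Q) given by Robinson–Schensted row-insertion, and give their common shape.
P = [1, 2, 6, 7] / [3, 4] / [5, 8];  Q = [1, 3, 4, 6] / [2, 7] / [5, 8];  common shape = (4, 2, 2)

Row-insert the values π_1, π_2, … into P one at a time, bumping the leftmost entry strictly greater than the inserted value down to the next row. The recording tableau Q records, in position (i, j), the step at which that cell was added to P.
  Insert 5 (step 1): P = [5];  Q = [1]
  Insert 3 (step 2): P = [3] / [5];  Q = [1] / [2]
  Insert 4 (step 3): P = [3, 4] / [5];  Q = [1, 3] / [2]
  Insert 6 (step 4): P = [3, 4, 6] / [5];  Q = [1, 3, 4] / [2]
  Insert 1 (step 5): P = [1, 4, 6] / [3] / [5];  Q = [1, 3, 4] / [2] / [5]
  Insert 8 (step 6): P = [1, 4, 6, 8] / [3] / [5];  Q = [1, 3, 4, 6] / [2] / [5]
  Insert 7 (step 7): P = [1, 4, 6, 7] / [3, 8] / [5];  Q = [1, 3, 4, 6] / [2, 7] / [5]
  Insert 2 (step 8): P = [1, 2, 6, 7] / [3, 4] / [5, 8];  Q = [1, 3, 4, 6] / [2, 7] / [5, 8]
Final shape: (4, 2, 2).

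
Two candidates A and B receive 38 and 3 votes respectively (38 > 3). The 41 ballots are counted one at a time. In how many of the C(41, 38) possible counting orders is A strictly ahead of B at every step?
Strict-lead orderings = 9100

Total orderings of the 41 votes with 38 for A: C(41, 38) = 10660. By the Bertrand ballot formula (Cycle Lemma / reflection principle), the number of orderings in which A is strictly ahead of B throughout is (p − q)/(p + q) · C(p + q, p) = (38 − 3)/(38 + 3) · 10660 = 9100.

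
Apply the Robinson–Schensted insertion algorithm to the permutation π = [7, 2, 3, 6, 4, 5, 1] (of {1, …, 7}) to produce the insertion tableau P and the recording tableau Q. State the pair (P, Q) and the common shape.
P = [1, 3, 4, 5] / [2] / [6] / [7];  Q = [1, 3, 4, 6] / [2] / [5] / [7];  common shape = (4, 1, 1, 1)

Row-insert the values π_1, π_2, … into P one at a time, bumping the leftmost entry strictly greater than the inserted value down to the next row. The recording tableau Q records, in position (i, j), the step at which that cell was added to P.
  Insert 7 (step 1): P = [7];  Q = [1]
  Insert 2 (step 2): P = [2] / [7];  Q = [1] / [2]
  Insert 3 (step 3): P = [2, 3] / [7];  Q = [1, 3] / [2]
  Insert 6 (step 4): P = [2, 3, 6] / [7];  Q = [1, 3, 4] / [2]
  Insert 4 (step 5): P = [2, 3, 4] / [6] / [7];  Q = [1, 3, 4] / [2] / [5]
  Insert 5 (step 6): P = [2, 3, 4, 5] / [6] / [7];  Q = [1, 3, 4, 6] / [2] / [5]
  Insert 1 (step 7): P = [1, 3, 4, 5] / [2] / [6] / [7];  Q = [1, 3, 4, 6] / [2] / [5] / [7]
Final shape: (4, 1, 1, 1).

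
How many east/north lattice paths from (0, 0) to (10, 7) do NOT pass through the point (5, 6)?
Number of paths = 16676

Total paths from (0, 0) to (10, 7): C(17, 10) = 19448. Paths through (5, 6): (paths (0, 0) → (5, 6)) × (paths (5, 6) → (10, 7)) = C(11, 5) · C(6, 5) = 462 · 6 = 2772. Avoidance count = 19448 − 2772 = 16676.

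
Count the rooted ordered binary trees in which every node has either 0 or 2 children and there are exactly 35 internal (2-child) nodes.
C_35 = 3116285494907301262

These full binary trees are counted by the Catalan number C_n = (1/(n + 1)) · C(2n, n). For n = 35: C_35 = (1/36) · C(70, 35) = 112186277816662845432/36 = 3116285494907301262.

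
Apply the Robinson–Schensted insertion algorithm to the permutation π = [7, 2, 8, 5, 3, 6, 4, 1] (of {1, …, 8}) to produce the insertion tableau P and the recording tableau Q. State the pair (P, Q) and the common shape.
P = [1, 3, 4] / [2, 6] / [5, 8] / [7];  Q = [1, 3, 6] / [2, 4] / [5, 7] / [8];  common shape = (3, 2, 2, 1)

Row-insert the values π_1, π_2, … into P one at a time, bumping the leftmost entry strictly greater than the inserted value down to the next row. The recording tableau Q records, in position (i, j), the step at which that cell was added to P.
  Insert 7 (step 1): P = [7];  Q = [1]
  Insert 2 (step 2): P = [2] / [7];  Q = [1] / [2]
  Insert 8 (step 3): P = [2, 8] / [7];  Q = [1, 3] / [2]
  Insert 5 (step 4): P = [2, 5] / [7, 8];  Q = [1, 3] / [2, 4]
  Insert 3 (step 5): P = [2, 3] / [5, 8] / [7];  Q = [1, 3] / [2, 4] / [5]
  Insert 6 (step 6): P = [2, 3, 6] / [5, 8] / [7];  Q = [1, 3, 6] / [2, 4] / [5]
  Insert 4 (step 7): P = [2, 3, 4] / [5, 6] / [7, 8];  Q = [1, 3, 6] / [2, 4] / [5, 7]
  Insert 1 (step 8): P = [1, 3, 4] / [2, 6] / [5, 8] / [7];  Q = [1, 3, 6] / [2, 4] / [5, 7] / [8]
Final shape: (3, 2, 2, 1).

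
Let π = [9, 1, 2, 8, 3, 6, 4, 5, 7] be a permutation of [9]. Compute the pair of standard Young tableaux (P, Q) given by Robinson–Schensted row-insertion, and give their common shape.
P = [1, 2, 3, 4, 5, 7] / [6] / [8] / [9];  Q = [1, 3, 4, 6, 8, 9] / [2] / [5] / [7];  common shape = (6, 1, 1, 1)

Row-insert the values π_1, π_2, … into P one at a time, bumping the leftmost entry strictly greater than the inserted value down to the next row. The recording tableau Q records, in position (i, j), the step at which that cell was added to P.
  Insert 9 (step 1): P = [9];  Q = [1]
  Insert 1 (step 2): P = [1] / [9];  Q = [1] / [2]
  Insert 2 (step 3): P = [1, 2] / [9];  Q = [1, 3] / [2]
  Insert 8 (step 4): P = [1, 2, 8] / [9];  Q = [1, 3, 4] / [2]
  Insert 3 (step 5): P = [1, 2, 3] / [8] / [9];  Q = [1, 3, 4] / [2] / [5]
  Insert 6 (step 6): P = [1, 2, 3, 6] / [8] / [9];  Q = [1, 3, 4, 6] / [2] / [5]
  Insert 4 (step 7): P = [1, 2, 3, 4] / [6] / [8] / [9];  Q = [1, 3, 4, 6] / [2] / [5] / [7]
  Insert 5 (step 8): P = [1, 2, 3, 4, 5] / [6] / [8] / [9];  Q = [1, 3, 4, 6, 8] / [2] / [5] / [7]
  Insert 7 (step 9): P = [1, 2, 3, 4, 5, 7] / [6] / [8] / [9];  Q = [1, 3, 4, 6, 8, 9] / [2] / [5] / [7]
Final shape: (6, 1, 1, 1).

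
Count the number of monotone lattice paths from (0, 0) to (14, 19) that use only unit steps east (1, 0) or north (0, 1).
Number of paths = 818809200

A monotone lattice path from (0, 0) to (14, 19) consists of 14 east steps and 19 north steps in some order, so it is determined by which 14 of the 33 steps are east. The count is C(33, 14) = 818809200.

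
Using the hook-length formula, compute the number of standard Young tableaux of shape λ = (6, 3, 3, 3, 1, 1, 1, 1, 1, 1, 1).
# SYT of shape (6, 3, 3, 3, 1, 1, 1, 1, 1, 1, 1) = 218243025

Hook-length formula: f^λ = n! / Π hook(c), product over all cells c of the Young diagram. For λ = (6, 3, 3, 3, 1, 1, 1, 1, 1, 1, 1), n = 22 boxes. Hook lengths by row (left-to-right, top-to-bottom): [16, 8, 7, 3, 2, 1]; [12, 4, 3]; [11, 3, 2]; [10, 2, 1]; [7]; [6]; [5]; [4]; [3]; [2]; [1]. Product of hooks = 5150225203200. So f^λ = 22! / 5150225203200 = 1124000727777607680000 / 5150225203200 = 218243025.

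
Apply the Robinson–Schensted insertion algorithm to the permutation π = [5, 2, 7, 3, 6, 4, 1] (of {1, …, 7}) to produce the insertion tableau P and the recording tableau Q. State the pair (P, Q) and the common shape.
P = [1, 3, 4] / [2, 6] / [5] / [7];  Q = [1, 3, 5] / [2, 4] / [6] / [7];  common shape = (3, 2, 1, 1)

Row-insert the values π_1, π_2, … into P one at a time, bumping the leftmost entry strictly greater than the inserted value down to the next row. The recording tableau Q records, in position (i, j), the step at which that cell was added to P.
  Insert 5 (step 1): P = [5];  Q = [1]
  Insert 2 (step 2): P = [2] / [5];  Q = [1] / [2]
  Insert 7 (step 3): P = [2, 7] / [5];  Q = [1, 3] / [2]
  Insert 3 (step 4): P = [2, 3] / [5, 7];  Q = [1, 3] / [2, 4]
  Insert 6 (step 5): P = [2, 3, 6] / [5, 7];  Q = [1, 3, 5] / [2, 4]
  Insert 4 (step 6): P = [2, 3, 4] / [5, 6] / [7];  Q = [1, 3, 5] / [2, 4] / [6]
  Insert 1 (step 7): P = [1, 3, 4] / [2, 6] / [5] / [7];  Q = [1, 3, 5] / [2, 4] / [6] / [7]
Final shape: (3, 2, 1, 1).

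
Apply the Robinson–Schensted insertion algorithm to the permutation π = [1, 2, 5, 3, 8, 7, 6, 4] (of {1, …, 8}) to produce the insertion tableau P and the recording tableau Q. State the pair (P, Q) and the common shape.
P = [1, 2, 3, 4] / [5, 6] / [7] / [8];  Q = [1, 2, 3, 5] / [4, 6] / [7] / [8];  common shape = (4, 2, 1, 1)

Row-insert the values π_1, π_2, … into P one at a time, bumping the leftmost entry strictly greater than the inserted value down to the next row. The recording tableau Q records, in position (i, j), the step at which that cell was added to P.
  Insert 1 (step 1): P = [1];  Q = [1]
  Insert 2 (step 2): P = [1, 2];  Q = [1, 2]
  Insert 5 (step 3): P = [1, 2, 5];  Q = [1, 2, 3]
  Insert 3 (step 4): P = [1, 2, 3] / [5];  Q = [1, 2, 3] / [4]
  Insert 8 (step 5): P = [1, 2, 3, 8] / [5];  Q = [1, 2, 3, 5] / [4]
  Insert 7 (step 6): P = [1, 2, 3, 7] / [5, 8];  Q = [1, 2, 3, 5] / [4, 6]
  Insert 6 (step 7): P = [1, 2, 3, 6] / [5, 7] / [8];  Q = [1, 2, 3, 5] / [4, 6] / [7]
  Insert 4 (step 8): P = [1, 2, 3, 4] / [5, 6] / [7] / [8];  Q = [1, 2, 3, 5] / [4, 6] / [7] / [8]
Final shape: (4, 2, 1, 1).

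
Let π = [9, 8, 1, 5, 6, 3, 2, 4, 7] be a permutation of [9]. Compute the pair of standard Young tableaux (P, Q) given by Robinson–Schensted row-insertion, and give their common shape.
P = [1, 2, 4, 7] / [3, 6] / [5] / [8] / [9];  Q = [1, 4, 5, 9] / [2, 8] / [3] / [6] / [7];  common shape = (4, 2, 1, 1, 1)

Row-insert the values π_1, π_2, … into P one at a time, bumping the leftmost entry strictly greater than the inserted value down to the next row. The recording tableau Q records, in position (i, j), the step at which that cell was added to P.
  Insert 9 (step 1): P = [9];  Q = [1]
  Insert 8 (step 2): P = [8] / [9];  Q = [1] / [2]
  Insert 1 (step 3): P = [1] / [8] / [9];  Q = [1] / [2] / [3]
  Insert 5 (step 4): P = [1, 5] / [8] / [9];  Q = [1, 4] / [2] / [3]
  Insert 6 (step 5): P = [1, 5, 6] / [8] / [9];  Q = [1, 4, 5] / [2] / [3]
  Insert 3 (step 6): P = [1, 3, 6] / [5] / [8] / [9];  Q = [1, 4, 5] / [2] / [3] / [6]
  Insert 2 (step 7): P = [1, 2, 6] / [3] / [5] / [8] / [9];  Q = [1, 4, 5] / [2] / [3] / [6] / [7]
  Insert 4 (step 8): P = [1, 2, 4] / [3, 6] / [5] / [8] / [9];  Q = [1, 4, 5] / [2, 8] / [3] / [6] / [7]
  Insert 7 (step 9): P = [1, 2, 4, 7] / [3, 6] / [5] / [8] / [9];  Q = [1, 4, 5, 9] / [2, 8] / [3] / [6] / [7]
Final shape: (4, 2, 1, 1, 1).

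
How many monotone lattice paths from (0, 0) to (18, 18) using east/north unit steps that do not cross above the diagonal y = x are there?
C_18 = 477638700

These NE paths below the diagonal are counted by the Catalan number C_n = (1/(n + 1)) · C(2n, n). For n = 18: C_18 = (1/19) · C(36, 18) = 9075135300/19 = 477638700.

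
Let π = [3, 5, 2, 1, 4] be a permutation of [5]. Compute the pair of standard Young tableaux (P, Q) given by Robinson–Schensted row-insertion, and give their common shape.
P = [1, 4] / [2, 5] / [3];  Q = [1, 2] / [3, 5] / [4];  common shape = (2, 2, 1)

Row-insert the values π_1, π_2, … into P one at a time, bumping the leftmost entry strictly greater than the inserted value down to the next row. The recording tableau Q records, in position (i, j), the step at which that cell was added to P.
  Insert 3 (step 1): P = [3];  Q = [1]
  Insert 5 (step 2): P = [3, 5];  Q = [1, 2]
  Insert 2 (step 3): P = [2, 5] / [3];  Q = [1, 2] / [3]
  Insert 1 (step 4): P = [1, 5] / [2] / [3];  Q = [1, 2] / [3] / [4]
  Insert 4 (step 5): P = [1, 4] / [2, 5] / [3];  Q = [1, 2] / [3, 5] / [4]
Final shape: (2, 2, 1).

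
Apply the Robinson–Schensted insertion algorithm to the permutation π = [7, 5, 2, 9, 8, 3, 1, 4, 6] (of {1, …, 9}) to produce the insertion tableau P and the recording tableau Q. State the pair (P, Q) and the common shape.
P = [1, 3, 4, 6] / [2, 8] / [5, 9] / [7];  Q = [1, 4, 8, 9] / [2, 5] / [3, 6] / [7];  common shape = (4, 2, 2, 1)

Row-insert the values π_1, π_2, … into P one at a time, bumping the leftmost entry strictly greater than the inserted value down to the next row. The recording tableau Q records, in position (i, j), the step at which that cell was added to P.
  Insert 7 (step 1): P = [7];  Q = [1]
  Insert 5 (step 2): P = [5] / [7];  Q = [1] / [2]
  Insert 2 (step 3): P = [2] / [5] / [7];  Q = [1] / [2] / [3]
  Insert 9 (step 4): P = [2, 9] / [5] / [7];  Q = [1, 4] / [2] / [3]
  Insert 8 (step 5): P = [2, 8] / [5, 9] / [7];  Q = [1, 4] / [2, 5] / [3]
  Insert 3 (step 6): P = [2, 3] / [5, 8] / [7, 9];  Q = [1, 4] / [2, 5] / [3, 6]
  Insert 1 (step 7): P = [1, 3] / [2, 8] / [5, 9] / [7];  Q = [1, 4] / [2, 5] / [3, 6] / [7]
  Insert 4 (step 8): P = [1, 3, 4] / [2, 8] / [5, 9] / [7];  Q = [1, 4, 8] / [2, 5] / [3, 6] / [7]
  Insert 6 (step 9): P = [1, 3, 4, 6] / [2, 8] / [5, 9] / [7];  Q = [1, 4, 8, 9] / [2, 5] / [3, 6] / [7]
Final shape: (4, 2, 2, 1).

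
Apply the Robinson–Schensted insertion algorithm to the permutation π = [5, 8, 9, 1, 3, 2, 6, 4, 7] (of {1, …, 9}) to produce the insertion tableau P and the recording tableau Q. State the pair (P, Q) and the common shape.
P = [1, 2, 4, 7] / [3, 6, 9] / [5, 8];  Q = [1, 2, 3, 9] / [4, 5, 7] / [6, 8];  common shape = (4, 3, 2)

Row-insert the values π_1, π_2, … into P one at a time, bumping the leftmost entry strictly greater than the inserted value down to the next row. The recording tableau Q records, in position (i, j), the step at which that cell was added to P.
  Insert 5 (step 1): P = [5];  Q = [1]
  Insert 8 (step 2): P = [5, 8];  Q = [1, 2]
  Insert 9 (step 3): P = [5, 8, 9];  Q = [1, 2, 3]
  Insert 1 (step 4): P = [1, 8, 9] / [5];  Q = [1, 2, 3] / [4]
  Insert 3 (step 5): P = [1, 3, 9] / [5, 8];  Q = [1, 2, 3] / [4, 5]
  Insert 2 (step 6): P = [1, 2, 9] / [3, 8] / [5];  Q = [1, 2, 3] / [4, 5] / [6]
  Insert 6 (step 7): P = [1, 2, 6] / [3, 8, 9] / [5];  Q = [1, 2, 3] / [4, 5, 7] / [6]
  Insert 4 (step 8): P = [1, 2, 4] / [3, 6, 9] / [5, 8];  Q = [1, 2, 3] / [4, 5, 7] / [6, 8]
  Insert 7 (step 9): P = [1, 2, 4, 7] / [3, 6, 9] / [5, 8];  Q = [1, 2, 3, 9] / [4, 5, 7] / [6, 8]
Final shape: (4, 3, 2).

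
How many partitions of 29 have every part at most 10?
p(29, parts ≤ 10) = 3015

Use the recurrence p(n, m) = p(n, m−1) + p(n−m, m): either the largest part is < m (count p(n, m−1)) or the largest part is exactly m (remove one copy of m, count p(n−m, m)). With p(0, ·) = 1 this gives p(29, parts ≤ 10) = 3015. (By conjugating Young diagrams, this also counts partitions of 29 into at most 10 parts.)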